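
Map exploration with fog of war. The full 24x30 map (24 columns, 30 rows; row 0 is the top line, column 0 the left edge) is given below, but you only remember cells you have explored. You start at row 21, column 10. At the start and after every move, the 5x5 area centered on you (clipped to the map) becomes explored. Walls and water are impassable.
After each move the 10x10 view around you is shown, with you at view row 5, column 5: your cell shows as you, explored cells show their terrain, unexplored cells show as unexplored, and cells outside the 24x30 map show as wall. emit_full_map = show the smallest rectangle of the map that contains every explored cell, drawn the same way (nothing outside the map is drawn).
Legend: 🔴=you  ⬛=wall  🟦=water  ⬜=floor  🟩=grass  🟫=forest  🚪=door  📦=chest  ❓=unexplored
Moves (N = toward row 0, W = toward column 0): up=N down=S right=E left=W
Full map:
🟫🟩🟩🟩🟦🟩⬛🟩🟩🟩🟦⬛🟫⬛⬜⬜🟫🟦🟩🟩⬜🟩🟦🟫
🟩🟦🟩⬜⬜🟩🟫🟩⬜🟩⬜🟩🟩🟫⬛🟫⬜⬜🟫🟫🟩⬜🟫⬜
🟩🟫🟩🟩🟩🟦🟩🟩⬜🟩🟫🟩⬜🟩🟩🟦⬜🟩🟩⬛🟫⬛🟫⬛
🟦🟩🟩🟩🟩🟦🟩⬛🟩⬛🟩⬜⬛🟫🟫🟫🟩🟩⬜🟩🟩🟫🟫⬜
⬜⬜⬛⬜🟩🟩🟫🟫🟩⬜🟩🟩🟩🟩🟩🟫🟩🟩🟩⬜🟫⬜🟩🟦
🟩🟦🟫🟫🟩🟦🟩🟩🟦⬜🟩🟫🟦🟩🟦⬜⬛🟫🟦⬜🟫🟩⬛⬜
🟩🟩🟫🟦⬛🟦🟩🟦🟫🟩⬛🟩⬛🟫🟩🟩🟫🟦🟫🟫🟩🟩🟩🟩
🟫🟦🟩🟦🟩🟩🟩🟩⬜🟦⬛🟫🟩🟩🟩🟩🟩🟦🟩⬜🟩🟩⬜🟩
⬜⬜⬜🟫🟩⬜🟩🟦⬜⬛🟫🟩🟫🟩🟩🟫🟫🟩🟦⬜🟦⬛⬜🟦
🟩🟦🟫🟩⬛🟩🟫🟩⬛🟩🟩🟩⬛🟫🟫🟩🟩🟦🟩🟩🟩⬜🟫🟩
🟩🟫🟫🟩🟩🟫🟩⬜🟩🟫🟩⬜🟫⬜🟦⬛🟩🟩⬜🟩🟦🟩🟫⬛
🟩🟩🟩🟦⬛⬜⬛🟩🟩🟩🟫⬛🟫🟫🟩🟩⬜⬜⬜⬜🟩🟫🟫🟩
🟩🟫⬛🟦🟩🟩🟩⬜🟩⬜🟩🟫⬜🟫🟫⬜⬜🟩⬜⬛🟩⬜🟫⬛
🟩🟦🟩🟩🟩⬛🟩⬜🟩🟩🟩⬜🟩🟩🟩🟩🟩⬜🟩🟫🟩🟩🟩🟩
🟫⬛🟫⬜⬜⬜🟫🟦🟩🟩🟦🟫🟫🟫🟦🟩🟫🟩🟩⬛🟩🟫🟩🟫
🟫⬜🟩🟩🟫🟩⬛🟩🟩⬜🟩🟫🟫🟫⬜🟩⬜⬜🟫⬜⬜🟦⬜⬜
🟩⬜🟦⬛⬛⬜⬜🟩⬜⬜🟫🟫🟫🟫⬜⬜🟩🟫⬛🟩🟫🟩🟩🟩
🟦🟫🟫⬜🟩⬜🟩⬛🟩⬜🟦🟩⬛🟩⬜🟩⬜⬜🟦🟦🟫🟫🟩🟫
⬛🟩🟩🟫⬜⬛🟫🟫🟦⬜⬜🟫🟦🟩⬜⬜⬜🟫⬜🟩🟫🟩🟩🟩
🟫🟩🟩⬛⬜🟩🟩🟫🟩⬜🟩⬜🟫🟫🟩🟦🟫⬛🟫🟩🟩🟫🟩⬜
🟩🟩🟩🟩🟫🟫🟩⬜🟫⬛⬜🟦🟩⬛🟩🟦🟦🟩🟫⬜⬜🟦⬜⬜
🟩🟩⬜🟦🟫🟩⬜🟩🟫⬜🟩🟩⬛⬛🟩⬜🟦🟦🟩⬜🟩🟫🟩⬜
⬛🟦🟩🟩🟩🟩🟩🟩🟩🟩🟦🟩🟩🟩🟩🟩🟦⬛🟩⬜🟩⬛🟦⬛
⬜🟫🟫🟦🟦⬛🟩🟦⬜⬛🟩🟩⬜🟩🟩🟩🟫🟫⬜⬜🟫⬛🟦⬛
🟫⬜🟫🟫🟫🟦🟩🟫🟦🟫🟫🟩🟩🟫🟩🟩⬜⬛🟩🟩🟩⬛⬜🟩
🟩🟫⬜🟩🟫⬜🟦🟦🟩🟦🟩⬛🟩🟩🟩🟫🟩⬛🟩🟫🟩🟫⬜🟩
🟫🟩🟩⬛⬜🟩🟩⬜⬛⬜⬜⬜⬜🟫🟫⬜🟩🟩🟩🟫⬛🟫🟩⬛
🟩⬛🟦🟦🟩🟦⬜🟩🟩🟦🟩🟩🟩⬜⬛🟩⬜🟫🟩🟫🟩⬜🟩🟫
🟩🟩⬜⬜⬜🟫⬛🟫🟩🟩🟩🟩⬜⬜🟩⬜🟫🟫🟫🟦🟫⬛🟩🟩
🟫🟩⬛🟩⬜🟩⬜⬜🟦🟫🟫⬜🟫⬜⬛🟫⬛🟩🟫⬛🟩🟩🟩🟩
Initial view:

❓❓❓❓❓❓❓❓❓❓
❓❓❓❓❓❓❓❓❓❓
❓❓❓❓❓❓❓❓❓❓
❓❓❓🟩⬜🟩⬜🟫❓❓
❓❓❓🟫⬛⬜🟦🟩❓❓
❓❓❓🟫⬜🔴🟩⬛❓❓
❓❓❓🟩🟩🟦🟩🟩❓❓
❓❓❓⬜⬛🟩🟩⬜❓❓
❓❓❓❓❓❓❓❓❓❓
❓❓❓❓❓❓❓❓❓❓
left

❓❓❓❓❓❓❓❓❓❓
❓❓❓❓❓❓❓❓❓❓
❓❓❓❓❓❓❓❓❓❓
❓❓❓🟫🟩⬜🟩⬜🟫❓
❓❓❓⬜🟫⬛⬜🟦🟩❓
❓❓❓🟩🟫🔴🟩🟩⬛❓
❓❓❓🟩🟩🟩🟦🟩🟩❓
❓❓❓🟦⬜⬛🟩🟩⬜❓
❓❓❓❓❓❓❓❓❓❓
❓❓❓❓❓❓❓❓❓❓

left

❓❓❓❓❓❓❓❓❓❓
❓❓❓❓❓❓❓❓❓❓
❓❓❓❓❓❓❓❓❓❓
❓❓❓🟩🟫🟩⬜🟩⬜🟫
❓❓❓🟩⬜🟫⬛⬜🟦🟩
❓❓❓⬜🟩🔴⬜🟩🟩⬛
❓❓❓🟩🟩🟩🟩🟦🟩🟩
❓❓❓🟩🟦⬜⬛🟩🟩⬜
❓❓❓❓❓❓❓❓❓❓
❓❓❓❓❓❓❓❓❓❓

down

❓❓❓❓❓❓❓❓❓❓
❓❓❓❓❓❓❓❓❓❓
❓❓❓🟩🟫🟩⬜🟩⬜🟫
❓❓❓🟩⬜🟫⬛⬜🟦🟩
❓❓❓⬜🟩🟫⬜🟩🟩⬛
❓❓❓🟩🟩🔴🟩🟦🟩🟩
❓❓❓🟩🟦⬜⬛🟩🟩⬜
❓❓❓🟩🟫🟦🟫🟫❓❓
❓❓❓❓❓❓❓❓❓❓
❓❓❓❓❓❓❓❓❓❓

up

❓❓❓❓❓❓❓❓❓❓
❓❓❓❓❓❓❓❓❓❓
❓❓❓❓❓❓❓❓❓❓
❓❓❓🟩🟫🟩⬜🟩⬜🟫
❓❓❓🟩⬜🟫⬛⬜🟦🟩
❓❓❓⬜🟩🔴⬜🟩🟩⬛
❓❓❓🟩🟩🟩🟩🟦🟩🟩
❓❓❓🟩🟦⬜⬛🟩🟩⬜
❓❓❓🟩🟫🟦🟫🟫❓❓
❓❓❓❓❓❓❓❓❓❓

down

❓❓❓❓❓❓❓❓❓❓
❓❓❓❓❓❓❓❓❓❓
❓❓❓🟩🟫🟩⬜🟩⬜🟫
❓❓❓🟩⬜🟫⬛⬜🟦🟩
❓❓❓⬜🟩🟫⬜🟩🟩⬛
❓❓❓🟩🟩🔴🟩🟦🟩🟩
❓❓❓🟩🟦⬜⬛🟩🟩⬜
❓❓❓🟩🟫🟦🟫🟫❓❓
❓❓❓❓❓❓❓❓❓❓
❓❓❓❓❓❓❓❓❓❓

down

❓❓❓❓❓❓❓❓❓❓
❓❓❓🟩🟫🟩⬜🟩⬜🟫
❓❓❓🟩⬜🟫⬛⬜🟦🟩
❓❓❓⬜🟩🟫⬜🟩🟩⬛
❓❓❓🟩🟩🟩🟩🟦🟩🟩
❓❓❓🟩🟦🔴⬛🟩🟩⬜
❓❓❓🟩🟫🟦🟫🟫❓❓
❓❓❓🟦🟦🟩🟦🟩❓❓
❓❓❓❓❓❓❓❓❓❓
❓❓❓❓❓❓❓❓❓❓

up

❓❓❓❓❓❓❓❓❓❓
❓❓❓❓❓❓❓❓❓❓
❓❓❓🟩🟫🟩⬜🟩⬜🟫
❓❓❓🟩⬜🟫⬛⬜🟦🟩
❓❓❓⬜🟩🟫⬜🟩🟩⬛
❓❓❓🟩🟩🔴🟩🟦🟩🟩
❓❓❓🟩🟦⬜⬛🟩🟩⬜
❓❓❓🟩🟫🟦🟫🟫❓❓
❓❓❓🟦🟦🟩🟦🟩❓❓
❓❓❓❓❓❓❓❓❓❓

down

❓❓❓❓❓❓❓❓❓❓
❓❓❓🟩🟫🟩⬜🟩⬜🟫
❓❓❓🟩⬜🟫⬛⬜🟦🟩
❓❓❓⬜🟩🟫⬜🟩🟩⬛
❓❓❓🟩🟩🟩🟩🟦🟩🟩
❓❓❓🟩🟦🔴⬛🟩🟩⬜
❓❓❓🟩🟫🟦🟫🟫❓❓
❓❓❓🟦🟦🟩🟦🟩❓❓
❓❓❓❓❓❓❓❓❓❓
❓❓❓❓❓❓❓❓❓❓

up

❓❓❓❓❓❓❓❓❓❓
❓❓❓❓❓❓❓❓❓❓
❓❓❓🟩🟫🟩⬜🟩⬜🟫
❓❓❓🟩⬜🟫⬛⬜🟦🟩
❓❓❓⬜🟩🟫⬜🟩🟩⬛
❓❓❓🟩🟩🔴🟩🟦🟩🟩
❓❓❓🟩🟦⬜⬛🟩🟩⬜
❓❓❓🟩🟫🟦🟫🟫❓❓
❓❓❓🟦🟦🟩🟦🟩❓❓
❓❓❓❓❓❓❓❓❓❓

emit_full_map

🟩🟫🟩⬜🟩⬜🟫
🟩⬜🟫⬛⬜🟦🟩
⬜🟩🟫⬜🟩🟩⬛
🟩🟩🔴🟩🟦🟩🟩
🟩🟦⬜⬛🟩🟩⬜
🟩🟫🟦🟫🟫❓❓
🟦🟦🟩🟦🟩❓❓

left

❓❓❓❓❓❓❓❓❓❓
❓❓❓❓❓❓❓❓❓❓
❓❓❓❓🟩🟫🟩⬜🟩⬜
❓❓❓🟫🟩⬜🟫⬛⬜🟦
❓❓❓🟩⬜🟩🟫⬜🟩🟩
❓❓❓🟩🟩🔴🟩🟩🟦🟩
❓❓❓⬛🟩🟦⬜⬛🟩🟩
❓❓❓🟦🟩🟫🟦🟫🟫❓
❓❓❓❓🟦🟦🟩🟦🟩❓
❓❓❓❓❓❓❓❓❓❓

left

❓❓❓❓❓❓❓❓❓❓
❓❓❓❓❓❓❓❓❓❓
❓❓❓❓❓🟩🟫🟩⬜🟩
❓❓❓🟫🟫🟩⬜🟫⬛⬜
❓❓❓🟫🟩⬜🟩🟫⬜🟩
❓❓❓🟩🟩🔴🟩🟩🟩🟦
❓❓❓🟦⬛🟩🟦⬜⬛🟩
❓❓❓🟫🟦🟩🟫🟦🟫🟫
❓❓❓❓❓🟦🟦🟩🟦🟩
❓❓❓❓❓❓❓❓❓❓

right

❓❓❓❓❓❓❓❓❓❓
❓❓❓❓❓❓❓❓❓❓
❓❓❓❓🟩🟫🟩⬜🟩⬜
❓❓🟫🟫🟩⬜🟫⬛⬜🟦
❓❓🟫🟩⬜🟩🟫⬜🟩🟩
❓❓🟩🟩🟩🔴🟩🟩🟦🟩
❓❓🟦⬛🟩🟦⬜⬛🟩🟩
❓❓🟫🟦🟩🟫🟦🟫🟫❓
❓❓❓❓🟦🟦🟩🟦🟩❓
❓❓❓❓❓❓❓❓❓❓

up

❓❓❓❓❓❓❓❓❓❓
❓❓❓❓❓❓❓❓❓❓
❓❓❓❓❓❓❓❓❓❓
❓❓❓🟩🟩🟫🟩⬜🟩⬜
❓❓🟫🟫🟩⬜🟫⬛⬜🟦
❓❓🟫🟩⬜🔴🟫⬜🟩🟩
❓❓🟩🟩🟩🟩🟩🟩🟦🟩
❓❓🟦⬛🟩🟦⬜⬛🟩🟩
❓❓🟫🟦🟩🟫🟦🟫🟫❓
❓❓❓❓🟦🟦🟩🟦🟩❓

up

❓❓❓❓❓❓❓❓❓❓
❓❓❓❓❓❓❓❓❓❓
❓❓❓❓❓❓❓❓❓❓
❓❓❓⬛🟫🟫🟦⬜❓❓
❓❓❓🟩🟩🟫🟩⬜🟩⬜
❓❓🟫🟫🟩🔴🟫⬛⬜🟦
❓❓🟫🟩⬜🟩🟫⬜🟩🟩
❓❓🟩🟩🟩🟩🟩🟩🟦🟩
❓❓🟦⬛🟩🟦⬜⬛🟩🟩
❓❓🟫🟦🟩🟫🟦🟫🟫❓

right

❓❓❓❓❓❓❓❓❓❓
❓❓❓❓❓❓❓❓❓❓
❓❓❓❓❓❓❓❓❓❓
❓❓⬛🟫🟫🟦⬜⬜❓❓
❓❓🟩🟩🟫🟩⬜🟩⬜🟫
❓🟫🟫🟩⬜🔴⬛⬜🟦🟩
❓🟫🟩⬜🟩🟫⬜🟩🟩⬛
❓🟩🟩🟩🟩🟩🟩🟦🟩🟩
❓🟦⬛🟩🟦⬜⬛🟩🟩⬜
❓🟫🟦🟩🟫🟦🟫🟫❓❓

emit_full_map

❓⬛🟫🟫🟦⬜⬜❓❓
❓🟩🟩🟫🟩⬜🟩⬜🟫
🟫🟫🟩⬜🔴⬛⬜🟦🟩
🟫🟩⬜🟩🟫⬜🟩🟩⬛
🟩🟩🟩🟩🟩🟩🟦🟩🟩
🟦⬛🟩🟦⬜⬛🟩🟩⬜
🟫🟦🟩🟫🟦🟫🟫❓❓
❓❓🟦🟦🟩🟦🟩❓❓

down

❓❓❓❓❓❓❓❓❓❓
❓❓❓❓❓❓❓❓❓❓
❓❓⬛🟫🟫🟦⬜⬜❓❓
❓❓🟩🟩🟫🟩⬜🟩⬜🟫
❓🟫🟫🟩⬜🟫⬛⬜🟦🟩
❓🟫🟩⬜🟩🔴⬜🟩🟩⬛
❓🟩🟩🟩🟩🟩🟩🟦🟩🟩
❓🟦⬛🟩🟦⬜⬛🟩🟩⬜
❓🟫🟦🟩🟫🟦🟫🟫❓❓
❓❓❓🟦🟦🟩🟦🟩❓❓

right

❓❓❓❓❓❓❓❓❓❓
❓❓❓❓❓❓❓❓❓❓
❓⬛🟫🟫🟦⬜⬜❓❓❓
❓🟩🟩🟫🟩⬜🟩⬜🟫❓
🟫🟫🟩⬜🟫⬛⬜🟦🟩❓
🟫🟩⬜🟩🟫🔴🟩🟩⬛❓
🟩🟩🟩🟩🟩🟩🟦🟩🟩❓
🟦⬛🟩🟦⬜⬛🟩🟩⬜❓
🟫🟦🟩🟫🟦🟫🟫❓❓❓
❓❓🟦🟦🟩🟦🟩❓❓❓

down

❓❓❓❓❓❓❓❓❓❓
❓⬛🟫🟫🟦⬜⬜❓❓❓
❓🟩🟩🟫🟩⬜🟩⬜🟫❓
🟫🟫🟩⬜🟫⬛⬜🟦🟩❓
🟫🟩⬜🟩🟫⬜🟩🟩⬛❓
🟩🟩🟩🟩🟩🔴🟦🟩🟩❓
🟦⬛🟩🟦⬜⬛🟩🟩⬜❓
🟫🟦🟩🟫🟦🟫🟫🟩❓❓
❓❓🟦🟦🟩🟦🟩❓❓❓
❓❓❓❓❓❓❓❓❓❓

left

❓❓❓❓❓❓❓❓❓❓
❓❓⬛🟫🟫🟦⬜⬜❓❓
❓❓🟩🟩🟫🟩⬜🟩⬜🟫
❓🟫🟫🟩⬜🟫⬛⬜🟦🟩
❓🟫🟩⬜🟩🟫⬜🟩🟩⬛
❓🟩🟩🟩🟩🔴🟩🟦🟩🟩
❓🟦⬛🟩🟦⬜⬛🟩🟩⬜
❓🟫🟦🟩🟫🟦🟫🟫🟩❓
❓❓❓🟦🟦🟩🟦🟩❓❓
❓❓❓❓❓❓❓❓❓❓

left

❓❓❓❓❓❓❓❓❓❓
❓❓❓⬛🟫🟫🟦⬜⬜❓
❓❓❓🟩🟩🟫🟩⬜🟩⬜
❓❓🟫🟫🟩⬜🟫⬛⬜🟦
❓❓🟫🟩⬜🟩🟫⬜🟩🟩
❓❓🟩🟩🟩🔴🟩🟩🟦🟩
❓❓🟦⬛🟩🟦⬜⬛🟩🟩
❓❓🟫🟦🟩🟫🟦🟫🟫🟩
❓❓❓❓🟦🟦🟩🟦🟩❓
❓❓❓❓❓❓❓❓❓❓

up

❓❓❓❓❓❓❓❓❓❓
❓❓❓❓❓❓❓❓❓❓
❓❓❓⬛🟫🟫🟦⬜⬜❓
❓❓❓🟩🟩🟫🟩⬜🟩⬜
❓❓🟫🟫🟩⬜🟫⬛⬜🟦
❓❓🟫🟩⬜🔴🟫⬜🟩🟩
❓❓🟩🟩🟩🟩🟩🟩🟦🟩
❓❓🟦⬛🟩🟦⬜⬛🟩🟩
❓❓🟫🟦🟩🟫🟦🟫🟫🟩
❓❓❓❓🟦🟦🟩🟦🟩❓

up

❓❓❓❓❓❓❓❓❓❓
❓❓❓❓❓❓❓❓❓❓
❓❓❓❓❓❓❓❓❓❓
❓❓❓⬛🟫🟫🟦⬜⬜❓
❓❓❓🟩🟩🟫🟩⬜🟩⬜
❓❓🟫🟫🟩🔴🟫⬛⬜🟦
❓❓🟫🟩⬜🟩🟫⬜🟩🟩
❓❓🟩🟩🟩🟩🟩🟩🟦🟩
❓❓🟦⬛🟩🟦⬜⬛🟩🟩
❓❓🟫🟦🟩🟫🟦🟫🟫🟩

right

❓❓❓❓❓❓❓❓❓❓
❓❓❓❓❓❓❓❓❓❓
❓❓❓❓❓❓❓❓❓❓
❓❓⬛🟫🟫🟦⬜⬜❓❓
❓❓🟩🟩🟫🟩⬜🟩⬜🟫
❓🟫🟫🟩⬜🔴⬛⬜🟦🟩
❓🟫🟩⬜🟩🟫⬜🟩🟩⬛
❓🟩🟩🟩🟩🟩🟩🟦🟩🟩
❓🟦⬛🟩🟦⬜⬛🟩🟩⬜
❓🟫🟦🟩🟫🟦🟫🟫🟩❓

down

❓❓❓❓❓❓❓❓❓❓
❓❓❓❓❓❓❓❓❓❓
❓❓⬛🟫🟫🟦⬜⬜❓❓
❓❓🟩🟩🟫🟩⬜🟩⬜🟫
❓🟫🟫🟩⬜🟫⬛⬜🟦🟩
❓🟫🟩⬜🟩🔴⬜🟩🟩⬛
❓🟩🟩🟩🟩🟩🟩🟦🟩🟩
❓🟦⬛🟩🟦⬜⬛🟩🟩⬜
❓🟫🟦🟩🟫🟦🟫🟫🟩❓
❓❓❓🟦🟦🟩🟦🟩❓❓

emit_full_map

❓⬛🟫🟫🟦⬜⬜❓❓
❓🟩🟩🟫🟩⬜🟩⬜🟫
🟫🟫🟩⬜🟫⬛⬜🟦🟩
🟫🟩⬜🟩🔴⬜🟩🟩⬛
🟩🟩🟩🟩🟩🟩🟦🟩🟩
🟦⬛🟩🟦⬜⬛🟩🟩⬜
🟫🟦🟩🟫🟦🟫🟫🟩❓
❓❓🟦🟦🟩🟦🟩❓❓

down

❓❓❓❓❓❓❓❓❓❓
❓❓⬛🟫🟫🟦⬜⬜❓❓
❓❓🟩🟩🟫🟩⬜🟩⬜🟫
❓🟫🟫🟩⬜🟫⬛⬜🟦🟩
❓🟫🟩⬜🟩🟫⬜🟩🟩⬛
❓🟩🟩🟩🟩🔴🟩🟦🟩🟩
❓🟦⬛🟩🟦⬜⬛🟩🟩⬜
❓🟫🟦🟩🟫🟦🟫🟫🟩❓
❓❓❓🟦🟦🟩🟦🟩❓❓
❓❓❓❓❓❓❓❓❓❓

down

❓❓⬛🟫🟫🟦⬜⬜❓❓
❓❓🟩🟩🟫🟩⬜🟩⬜🟫
❓🟫🟫🟩⬜🟫⬛⬜🟦🟩
❓🟫🟩⬜🟩🟫⬜🟩🟩⬛
❓🟩🟩🟩🟩🟩🟩🟦🟩🟩
❓🟦⬛🟩🟦🔴⬛🟩🟩⬜
❓🟫🟦🟩🟫🟦🟫🟫🟩❓
❓❓❓🟦🟦🟩🟦🟩❓❓
❓❓❓❓❓❓❓❓❓❓
❓❓❓❓❓❓❓❓❓❓

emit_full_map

❓⬛🟫🟫🟦⬜⬜❓❓
❓🟩🟩🟫🟩⬜🟩⬜🟫
🟫🟫🟩⬜🟫⬛⬜🟦🟩
🟫🟩⬜🟩🟫⬜🟩🟩⬛
🟩🟩🟩🟩🟩🟩🟦🟩🟩
🟦⬛🟩🟦🔴⬛🟩🟩⬜
🟫🟦🟩🟫🟦🟫🟫🟩❓
❓❓🟦🟦🟩🟦🟩❓❓


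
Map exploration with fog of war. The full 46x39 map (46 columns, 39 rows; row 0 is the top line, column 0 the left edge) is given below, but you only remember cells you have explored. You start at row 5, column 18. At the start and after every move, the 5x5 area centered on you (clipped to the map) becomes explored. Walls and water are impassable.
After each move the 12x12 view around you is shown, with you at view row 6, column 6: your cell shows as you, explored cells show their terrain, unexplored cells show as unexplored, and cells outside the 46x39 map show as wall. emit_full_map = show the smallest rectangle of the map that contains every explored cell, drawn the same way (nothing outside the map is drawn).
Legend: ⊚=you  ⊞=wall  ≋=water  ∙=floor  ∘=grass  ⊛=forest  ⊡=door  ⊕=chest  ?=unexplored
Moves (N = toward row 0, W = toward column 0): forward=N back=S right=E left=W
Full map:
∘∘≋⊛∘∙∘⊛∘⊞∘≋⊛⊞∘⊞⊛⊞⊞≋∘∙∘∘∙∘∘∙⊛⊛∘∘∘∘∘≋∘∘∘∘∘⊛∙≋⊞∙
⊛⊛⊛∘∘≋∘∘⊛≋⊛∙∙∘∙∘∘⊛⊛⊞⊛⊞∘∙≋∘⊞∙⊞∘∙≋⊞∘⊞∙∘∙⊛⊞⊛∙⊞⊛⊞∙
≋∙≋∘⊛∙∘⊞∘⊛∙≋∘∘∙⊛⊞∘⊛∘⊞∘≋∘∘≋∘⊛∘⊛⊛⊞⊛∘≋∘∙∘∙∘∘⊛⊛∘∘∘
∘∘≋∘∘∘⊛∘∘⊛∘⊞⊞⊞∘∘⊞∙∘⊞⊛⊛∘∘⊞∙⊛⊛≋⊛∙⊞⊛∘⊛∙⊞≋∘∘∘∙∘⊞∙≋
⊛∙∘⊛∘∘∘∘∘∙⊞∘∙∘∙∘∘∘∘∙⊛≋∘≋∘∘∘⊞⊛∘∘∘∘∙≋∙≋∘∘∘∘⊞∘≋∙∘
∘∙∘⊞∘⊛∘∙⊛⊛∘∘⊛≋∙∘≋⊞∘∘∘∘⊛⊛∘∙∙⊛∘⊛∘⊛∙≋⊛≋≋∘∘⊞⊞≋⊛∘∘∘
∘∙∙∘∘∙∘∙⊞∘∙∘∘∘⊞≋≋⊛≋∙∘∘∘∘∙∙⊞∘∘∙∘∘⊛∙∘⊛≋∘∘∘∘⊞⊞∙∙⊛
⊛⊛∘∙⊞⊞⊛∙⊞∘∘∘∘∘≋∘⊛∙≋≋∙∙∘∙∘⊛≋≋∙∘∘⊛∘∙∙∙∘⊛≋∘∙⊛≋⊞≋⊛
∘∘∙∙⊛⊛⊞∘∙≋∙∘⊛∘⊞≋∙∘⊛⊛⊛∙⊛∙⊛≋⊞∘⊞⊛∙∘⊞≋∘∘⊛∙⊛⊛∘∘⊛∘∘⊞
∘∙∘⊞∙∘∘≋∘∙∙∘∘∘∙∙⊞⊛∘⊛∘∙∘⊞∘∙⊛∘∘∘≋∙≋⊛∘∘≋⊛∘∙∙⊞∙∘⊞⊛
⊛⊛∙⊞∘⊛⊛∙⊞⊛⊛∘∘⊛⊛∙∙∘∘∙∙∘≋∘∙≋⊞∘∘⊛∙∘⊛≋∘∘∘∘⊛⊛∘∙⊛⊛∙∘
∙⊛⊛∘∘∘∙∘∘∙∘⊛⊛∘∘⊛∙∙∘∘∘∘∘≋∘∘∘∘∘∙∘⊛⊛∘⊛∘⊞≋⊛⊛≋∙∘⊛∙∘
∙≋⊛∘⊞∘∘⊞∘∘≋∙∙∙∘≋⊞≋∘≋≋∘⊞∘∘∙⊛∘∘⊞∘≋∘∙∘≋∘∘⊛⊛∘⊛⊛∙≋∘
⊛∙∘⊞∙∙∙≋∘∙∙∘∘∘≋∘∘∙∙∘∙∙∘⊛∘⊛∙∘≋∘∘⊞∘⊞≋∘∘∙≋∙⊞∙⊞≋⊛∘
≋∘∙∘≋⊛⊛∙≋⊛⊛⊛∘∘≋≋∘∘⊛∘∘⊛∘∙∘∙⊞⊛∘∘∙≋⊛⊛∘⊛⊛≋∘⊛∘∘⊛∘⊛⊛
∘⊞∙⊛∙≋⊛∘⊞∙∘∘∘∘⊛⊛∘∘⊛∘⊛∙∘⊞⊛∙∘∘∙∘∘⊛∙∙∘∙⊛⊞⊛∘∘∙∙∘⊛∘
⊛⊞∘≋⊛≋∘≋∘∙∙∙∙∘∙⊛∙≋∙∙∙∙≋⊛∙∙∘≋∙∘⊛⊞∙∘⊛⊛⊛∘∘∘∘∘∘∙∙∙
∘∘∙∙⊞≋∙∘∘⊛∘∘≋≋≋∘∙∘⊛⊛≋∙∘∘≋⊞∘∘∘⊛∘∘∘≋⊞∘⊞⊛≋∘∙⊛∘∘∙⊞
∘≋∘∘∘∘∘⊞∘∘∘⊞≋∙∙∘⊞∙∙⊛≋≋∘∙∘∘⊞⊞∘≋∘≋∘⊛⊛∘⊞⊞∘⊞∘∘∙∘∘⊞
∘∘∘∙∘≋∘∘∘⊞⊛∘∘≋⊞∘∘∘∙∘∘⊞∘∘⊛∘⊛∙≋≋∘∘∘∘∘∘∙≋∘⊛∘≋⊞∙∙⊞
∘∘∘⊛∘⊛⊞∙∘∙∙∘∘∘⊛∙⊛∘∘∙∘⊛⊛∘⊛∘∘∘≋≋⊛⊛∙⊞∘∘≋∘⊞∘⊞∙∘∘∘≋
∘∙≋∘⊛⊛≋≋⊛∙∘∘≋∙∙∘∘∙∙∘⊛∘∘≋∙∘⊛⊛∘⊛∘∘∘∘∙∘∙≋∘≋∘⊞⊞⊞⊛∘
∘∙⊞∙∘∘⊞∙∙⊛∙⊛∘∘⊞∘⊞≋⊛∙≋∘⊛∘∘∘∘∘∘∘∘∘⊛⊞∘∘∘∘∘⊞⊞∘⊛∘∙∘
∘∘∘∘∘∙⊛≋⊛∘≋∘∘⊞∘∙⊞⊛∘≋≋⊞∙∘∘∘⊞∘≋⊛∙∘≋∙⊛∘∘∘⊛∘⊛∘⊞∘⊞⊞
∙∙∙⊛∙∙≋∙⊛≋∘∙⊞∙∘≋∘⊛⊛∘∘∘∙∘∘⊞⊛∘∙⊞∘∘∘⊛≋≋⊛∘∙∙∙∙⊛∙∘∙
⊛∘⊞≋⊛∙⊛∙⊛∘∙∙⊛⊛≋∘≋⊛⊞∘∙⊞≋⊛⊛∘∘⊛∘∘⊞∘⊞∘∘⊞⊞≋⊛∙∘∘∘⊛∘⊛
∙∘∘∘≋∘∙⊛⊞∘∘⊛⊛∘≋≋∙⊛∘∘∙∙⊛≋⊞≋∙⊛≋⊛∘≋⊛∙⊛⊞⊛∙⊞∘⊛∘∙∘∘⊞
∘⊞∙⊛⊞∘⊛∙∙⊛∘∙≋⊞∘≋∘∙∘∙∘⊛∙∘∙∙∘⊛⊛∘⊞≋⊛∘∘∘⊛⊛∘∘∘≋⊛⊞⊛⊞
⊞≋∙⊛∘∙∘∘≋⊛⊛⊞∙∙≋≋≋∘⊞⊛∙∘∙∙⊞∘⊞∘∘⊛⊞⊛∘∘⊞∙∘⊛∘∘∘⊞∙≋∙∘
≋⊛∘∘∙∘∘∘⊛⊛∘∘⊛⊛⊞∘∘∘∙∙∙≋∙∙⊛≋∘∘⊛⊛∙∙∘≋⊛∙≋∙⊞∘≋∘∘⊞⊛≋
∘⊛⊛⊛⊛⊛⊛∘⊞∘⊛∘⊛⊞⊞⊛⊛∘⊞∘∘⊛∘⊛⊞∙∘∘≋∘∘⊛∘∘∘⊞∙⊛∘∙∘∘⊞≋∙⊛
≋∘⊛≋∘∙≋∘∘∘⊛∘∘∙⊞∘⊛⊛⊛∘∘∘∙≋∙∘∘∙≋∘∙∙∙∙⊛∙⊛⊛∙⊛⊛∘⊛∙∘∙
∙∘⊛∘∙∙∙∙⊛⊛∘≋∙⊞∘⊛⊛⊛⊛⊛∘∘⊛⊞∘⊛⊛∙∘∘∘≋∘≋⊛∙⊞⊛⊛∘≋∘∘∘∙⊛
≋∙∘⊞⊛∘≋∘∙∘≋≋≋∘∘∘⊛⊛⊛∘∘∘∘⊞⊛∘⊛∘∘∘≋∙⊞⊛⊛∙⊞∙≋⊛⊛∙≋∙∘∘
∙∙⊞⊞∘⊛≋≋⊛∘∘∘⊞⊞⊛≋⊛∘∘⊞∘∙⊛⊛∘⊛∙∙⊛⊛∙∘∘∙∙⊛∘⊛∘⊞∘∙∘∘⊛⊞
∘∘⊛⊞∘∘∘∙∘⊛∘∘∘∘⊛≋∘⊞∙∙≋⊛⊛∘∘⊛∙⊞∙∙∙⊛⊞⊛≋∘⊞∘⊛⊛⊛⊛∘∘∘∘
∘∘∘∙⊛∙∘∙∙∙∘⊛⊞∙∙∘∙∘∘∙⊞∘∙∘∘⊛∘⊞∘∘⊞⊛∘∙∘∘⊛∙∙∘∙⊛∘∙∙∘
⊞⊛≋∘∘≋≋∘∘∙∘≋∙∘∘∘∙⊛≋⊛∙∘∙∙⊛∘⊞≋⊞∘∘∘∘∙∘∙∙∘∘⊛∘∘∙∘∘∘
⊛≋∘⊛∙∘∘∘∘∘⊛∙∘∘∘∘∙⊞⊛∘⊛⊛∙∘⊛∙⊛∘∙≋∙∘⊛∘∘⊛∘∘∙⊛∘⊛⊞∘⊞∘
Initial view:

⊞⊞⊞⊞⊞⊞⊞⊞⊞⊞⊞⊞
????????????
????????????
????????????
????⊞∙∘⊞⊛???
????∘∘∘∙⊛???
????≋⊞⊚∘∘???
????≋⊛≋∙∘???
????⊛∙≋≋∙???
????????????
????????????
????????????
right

⊞⊞⊞⊞⊞⊞⊞⊞⊞⊞⊞⊞
????????????
????????????
????????????
???⊞∙∘⊞⊛⊛???
???∘∘∘∙⊛≋???
???≋⊞∘⊚∘∘???
???≋⊛≋∙∘∘???
???⊛∙≋≋∙∙???
????????????
????????????
????????????

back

????????????
????????????
????????????
???⊞∙∘⊞⊛⊛???
???∘∘∘∙⊛≋???
???≋⊞∘∘∘∘???
???≋⊛≋⊚∘∘???
???⊛∙≋≋∙∙???
????∘⊛⊛⊛∙???
????????????
????????????
????????????

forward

⊞⊞⊞⊞⊞⊞⊞⊞⊞⊞⊞⊞
????????????
????????????
????????????
???⊞∙∘⊞⊛⊛???
???∘∘∘∙⊛≋???
???≋⊞∘⊚∘∘???
???≋⊛≋∙∘∘???
???⊛∙≋≋∙∙???
????∘⊛⊛⊛∙???
????????????
????????????

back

????????????
????????????
????????????
???⊞∙∘⊞⊛⊛???
???∘∘∘∙⊛≋???
???≋⊞∘∘∘∘???
???≋⊛≋⊚∘∘???
???⊛∙≋≋∙∙???
????∘⊛⊛⊛∙???
????????????
????????????
????????????

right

????????????
????????????
????????????
??⊞∙∘⊞⊛⊛????
??∘∘∘∙⊛≋∘???
??≋⊞∘∘∘∘⊛???
??≋⊛≋∙⊚∘∘???
??⊛∙≋≋∙∙∘???
???∘⊛⊛⊛∙⊛???
????????????
????????????
????????????

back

????????????
????????????
??⊞∙∘⊞⊛⊛????
??∘∘∘∙⊛≋∘???
??≋⊞∘∘∘∘⊛???
??≋⊛≋∙∘∘∘???
??⊛∙≋≋⊚∙∘???
???∘⊛⊛⊛∙⊛???
????∘⊛∘∙∘???
????????????
????????????
????????????

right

????????????
????????????
?⊞∙∘⊞⊛⊛?????
?∘∘∘∙⊛≋∘????
?≋⊞∘∘∘∘⊛⊛???
?≋⊛≋∙∘∘∘∘???
?⊛∙≋≋∙⊚∘∙???
??∘⊛⊛⊛∙⊛∙???
???∘⊛∘∙∘⊞???
????????????
????????????
????????????

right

????????????
????????????
⊞∙∘⊞⊛⊛??????
∘∘∘∙⊛≋∘?????
≋⊞∘∘∘∘⊛⊛∘???
≋⊛≋∙∘∘∘∘∙???
⊛∙≋≋∙∙⊚∙∘???
?∘⊛⊛⊛∙⊛∙⊛???
??∘⊛∘∙∘⊞∘???
????????????
????????????
????????????

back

????????????
⊞∙∘⊞⊛⊛??????
∘∘∘∙⊛≋∘?????
≋⊞∘∘∘∘⊛⊛∘???
≋⊛≋∙∘∘∘∘∙???
⊛∙≋≋∙∙∘∙∘???
?∘⊛⊛⊛∙⊚∙⊛???
??∘⊛∘∙∘⊞∘???
????∙∘≋∘∙???
????????????
????????????
????????????

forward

????????????
????????????
⊞∙∘⊞⊛⊛??????
∘∘∘∙⊛≋∘?????
≋⊞∘∘∘∘⊛⊛∘???
≋⊛≋∙∘∘∘∘∙???
⊛∙≋≋∙∙⊚∙∘???
?∘⊛⊛⊛∙⊛∙⊛???
??∘⊛∘∙∘⊞∘???
????∙∘≋∘∙???
????????????
????????????

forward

????????????
????????????
????????????
⊞∙∘⊞⊛⊛??????
∘∘∘∙⊛≋∘≋∘???
≋⊞∘∘∘∘⊛⊛∘???
≋⊛≋∙∘∘⊚∘∙???
⊛∙≋≋∙∙∘∙∘???
?∘⊛⊛⊛∙⊛∙⊛???
??∘⊛∘∙∘⊞∘???
????∙∘≋∘∙???
????????????

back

????????????
????????????
⊞∙∘⊞⊛⊛??????
∘∘∘∙⊛≋∘≋∘???
≋⊞∘∘∘∘⊛⊛∘???
≋⊛≋∙∘∘∘∘∙???
⊛∙≋≋∙∙⊚∙∘???
?∘⊛⊛⊛∙⊛∙⊛???
??∘⊛∘∙∘⊞∘???
????∙∘≋∘∙???
????????????
????????????

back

????????????
⊞∙∘⊞⊛⊛??????
∘∘∘∙⊛≋∘≋∘???
≋⊞∘∘∘∘⊛⊛∘???
≋⊛≋∙∘∘∘∘∙???
⊛∙≋≋∙∙∘∙∘???
?∘⊛⊛⊛∙⊚∙⊛???
??∘⊛∘∙∘⊞∘???
????∙∘≋∘∙???
????????????
????????????
????????????

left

????????????
?⊞∙∘⊞⊛⊛?????
?∘∘∘∙⊛≋∘≋∘??
?≋⊞∘∘∘∘⊛⊛∘??
?≋⊛≋∙∘∘∘∘∙??
?⊛∙≋≋∙∙∘∙∘??
??∘⊛⊛⊛⊚⊛∙⊛??
???∘⊛∘∙∘⊞∘??
????∙∙∘≋∘∙??
????????????
????????????
????????????

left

????????????
??⊞∙∘⊞⊛⊛????
??∘∘∘∙⊛≋∘≋∘?
??≋⊞∘∘∘∘⊛⊛∘?
??≋⊛≋∙∘∘∘∘∙?
??⊛∙≋≋∙∙∘∙∘?
???∘⊛⊛⊚∙⊛∙⊛?
????∘⊛∘∙∘⊞∘?
????∘∙∙∘≋∘∙?
????????????
????????????
????????????

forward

????????????
????????????
??⊞∙∘⊞⊛⊛????
??∘∘∘∙⊛≋∘≋∘?
??≋⊞∘∘∘∘⊛⊛∘?
??≋⊛≋∙∘∘∘∘∙?
??⊛∙≋≋⊚∙∘∙∘?
???∘⊛⊛⊛∙⊛∙⊛?
????∘⊛∘∙∘⊞∘?
????∘∙∙∘≋∘∙?
????????????
????????????

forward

????????????
????????????
????????????
??⊞∙∘⊞⊛⊛????
??∘∘∘∙⊛≋∘≋∘?
??≋⊞∘∘∘∘⊛⊛∘?
??≋⊛≋∙⊚∘∘∘∙?
??⊛∙≋≋∙∙∘∙∘?
???∘⊛⊛⊛∙⊛∙⊛?
????∘⊛∘∙∘⊞∘?
????∘∙∙∘≋∘∙?
????????????

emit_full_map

⊞∙∘⊞⊛⊛???
∘∘∘∙⊛≋∘≋∘
≋⊞∘∘∘∘⊛⊛∘
≋⊛≋∙⊚∘∘∘∙
⊛∙≋≋∙∙∘∙∘
?∘⊛⊛⊛∙⊛∙⊛
??∘⊛∘∙∘⊞∘
??∘∙∙∘≋∘∙

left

????????????
????????????
????????????
???⊞∙∘⊞⊛⊛???
???∘∘∘∙⊛≋∘≋∘
???≋⊞∘∘∘∘⊛⊛∘
???≋⊛≋⊚∘∘∘∘∙
???⊛∙≋≋∙∙∘∙∘
????∘⊛⊛⊛∙⊛∙⊛
?????∘⊛∘∙∘⊞∘
?????∘∙∙∘≋∘∙
????????????

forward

⊞⊞⊞⊞⊞⊞⊞⊞⊞⊞⊞⊞
????????????
????????????
????????????
???⊞∙∘⊞⊛⊛???
???∘∘∘∙⊛≋∘≋∘
???≋⊞∘⊚∘∘⊛⊛∘
???≋⊛≋∙∘∘∘∘∙
???⊛∙≋≋∙∙∘∙∘
????∘⊛⊛⊛∙⊛∙⊛
?????∘⊛∘∙∘⊞∘
?????∘∙∙∘≋∘∙

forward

⊞⊞⊞⊞⊞⊞⊞⊞⊞⊞⊞⊞
⊞⊞⊞⊞⊞⊞⊞⊞⊞⊞⊞⊞
????????????
????????????
????∘⊛∘⊞∘???
???⊞∙∘⊞⊛⊛???
???∘∘∘⊚⊛≋∘≋∘
???≋⊞∘∘∘∘⊛⊛∘
???≋⊛≋∙∘∘∘∘∙
???⊛∙≋≋∙∙∘∙∘
????∘⊛⊛⊛∙⊛∙⊛
?????∘⊛∘∙∘⊞∘

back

⊞⊞⊞⊞⊞⊞⊞⊞⊞⊞⊞⊞
????????????
????????????
????∘⊛∘⊞∘???
???⊞∙∘⊞⊛⊛???
???∘∘∘∙⊛≋∘≋∘
???≋⊞∘⊚∘∘⊛⊛∘
???≋⊛≋∙∘∘∘∘∙
???⊛∙≋≋∙∙∘∙∘
????∘⊛⊛⊛∙⊛∙⊛
?????∘⊛∘∙∘⊞∘
?????∘∙∙∘≋∘∙

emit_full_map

?∘⊛∘⊞∘???
⊞∙∘⊞⊛⊛???
∘∘∘∙⊛≋∘≋∘
≋⊞∘⊚∘∘⊛⊛∘
≋⊛≋∙∘∘∘∘∙
⊛∙≋≋∙∙∘∙∘
?∘⊛⊛⊛∙⊛∙⊛
??∘⊛∘∙∘⊞∘
??∘∙∙∘≋∘∙


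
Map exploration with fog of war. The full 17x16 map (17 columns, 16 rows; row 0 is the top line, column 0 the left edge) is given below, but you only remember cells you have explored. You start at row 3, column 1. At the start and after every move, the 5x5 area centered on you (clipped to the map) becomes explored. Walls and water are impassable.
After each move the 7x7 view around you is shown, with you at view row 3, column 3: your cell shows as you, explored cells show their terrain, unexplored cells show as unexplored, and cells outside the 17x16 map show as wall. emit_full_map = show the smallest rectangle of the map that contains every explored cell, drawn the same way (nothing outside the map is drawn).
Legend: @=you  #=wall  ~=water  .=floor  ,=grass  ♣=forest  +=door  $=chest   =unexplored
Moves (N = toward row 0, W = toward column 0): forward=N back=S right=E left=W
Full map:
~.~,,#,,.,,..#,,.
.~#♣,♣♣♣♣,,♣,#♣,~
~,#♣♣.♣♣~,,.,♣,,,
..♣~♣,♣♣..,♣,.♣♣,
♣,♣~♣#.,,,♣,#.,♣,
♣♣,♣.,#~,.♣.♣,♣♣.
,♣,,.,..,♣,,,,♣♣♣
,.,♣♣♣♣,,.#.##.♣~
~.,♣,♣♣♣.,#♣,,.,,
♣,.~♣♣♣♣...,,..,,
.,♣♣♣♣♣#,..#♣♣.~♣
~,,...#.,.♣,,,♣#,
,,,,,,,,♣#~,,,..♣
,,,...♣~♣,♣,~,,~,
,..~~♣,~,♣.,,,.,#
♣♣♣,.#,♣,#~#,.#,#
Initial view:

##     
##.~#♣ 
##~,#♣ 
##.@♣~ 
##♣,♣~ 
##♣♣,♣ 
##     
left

###    
###.~#♣
###~,#♣
###@.♣~
###♣,♣~
###♣♣,♣
###    

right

##     
##.~#♣ 
##~,#♣ 
##.@♣~ 
##♣,♣~ 
##♣♣,♣ 
##     

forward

#######
##~.~, 
##.~#♣ 
##~@#♣ 
##..♣~ 
##♣,♣~ 
##♣♣,♣ 

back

##~.~, 
##.~#♣ 
##~,#♣ 
##.@♣~ 
##♣,♣~ 
##♣♣,♣ 
##     

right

#~.~,  
#.~#♣, 
#~,#♣♣ 
#..@~♣ 
#♣,♣~♣ 
#♣♣,♣. 
#      

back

#.~#♣, 
#~,#♣♣ 
#..♣~♣ 
#♣,@~♣ 
#♣♣,♣. 
#,♣,,. 
#      

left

##.~#♣,
##~,#♣♣
##..♣~♣
##♣@♣~♣
##♣♣,♣.
##,♣,,.
##     

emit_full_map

~.~, 
.~#♣,
~,#♣♣
..♣~♣
♣@♣~♣
♣♣,♣.
,♣,,.

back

##~,#♣♣
##..♣~♣
##♣,♣~♣
##♣@,♣.
##,♣,,.
##,.,♣ 
##     

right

#~,#♣♣ 
#..♣~♣ 
#♣,♣~♣ 
#♣♣@♣. 
#,♣,,. 
#,.,♣♣ 
#      

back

#..♣~♣ 
#♣,♣~♣ 
#♣♣,♣. 
#,♣@,. 
#,.,♣♣ 
#~.,♣, 
#      

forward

#~,#♣♣ 
#..♣~♣ 
#♣,♣~♣ 
#♣♣@♣. 
#,♣,,. 
#,.,♣♣ 
#~.,♣, 

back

#..♣~♣ 
#♣,♣~♣ 
#♣♣,♣. 
#,♣@,. 
#,.,♣♣ 
#~.,♣, 
#      

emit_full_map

~.~, 
.~#♣,
~,#♣♣
..♣~♣
♣,♣~♣
♣♣,♣.
,♣@,.
,.,♣♣
~.,♣,


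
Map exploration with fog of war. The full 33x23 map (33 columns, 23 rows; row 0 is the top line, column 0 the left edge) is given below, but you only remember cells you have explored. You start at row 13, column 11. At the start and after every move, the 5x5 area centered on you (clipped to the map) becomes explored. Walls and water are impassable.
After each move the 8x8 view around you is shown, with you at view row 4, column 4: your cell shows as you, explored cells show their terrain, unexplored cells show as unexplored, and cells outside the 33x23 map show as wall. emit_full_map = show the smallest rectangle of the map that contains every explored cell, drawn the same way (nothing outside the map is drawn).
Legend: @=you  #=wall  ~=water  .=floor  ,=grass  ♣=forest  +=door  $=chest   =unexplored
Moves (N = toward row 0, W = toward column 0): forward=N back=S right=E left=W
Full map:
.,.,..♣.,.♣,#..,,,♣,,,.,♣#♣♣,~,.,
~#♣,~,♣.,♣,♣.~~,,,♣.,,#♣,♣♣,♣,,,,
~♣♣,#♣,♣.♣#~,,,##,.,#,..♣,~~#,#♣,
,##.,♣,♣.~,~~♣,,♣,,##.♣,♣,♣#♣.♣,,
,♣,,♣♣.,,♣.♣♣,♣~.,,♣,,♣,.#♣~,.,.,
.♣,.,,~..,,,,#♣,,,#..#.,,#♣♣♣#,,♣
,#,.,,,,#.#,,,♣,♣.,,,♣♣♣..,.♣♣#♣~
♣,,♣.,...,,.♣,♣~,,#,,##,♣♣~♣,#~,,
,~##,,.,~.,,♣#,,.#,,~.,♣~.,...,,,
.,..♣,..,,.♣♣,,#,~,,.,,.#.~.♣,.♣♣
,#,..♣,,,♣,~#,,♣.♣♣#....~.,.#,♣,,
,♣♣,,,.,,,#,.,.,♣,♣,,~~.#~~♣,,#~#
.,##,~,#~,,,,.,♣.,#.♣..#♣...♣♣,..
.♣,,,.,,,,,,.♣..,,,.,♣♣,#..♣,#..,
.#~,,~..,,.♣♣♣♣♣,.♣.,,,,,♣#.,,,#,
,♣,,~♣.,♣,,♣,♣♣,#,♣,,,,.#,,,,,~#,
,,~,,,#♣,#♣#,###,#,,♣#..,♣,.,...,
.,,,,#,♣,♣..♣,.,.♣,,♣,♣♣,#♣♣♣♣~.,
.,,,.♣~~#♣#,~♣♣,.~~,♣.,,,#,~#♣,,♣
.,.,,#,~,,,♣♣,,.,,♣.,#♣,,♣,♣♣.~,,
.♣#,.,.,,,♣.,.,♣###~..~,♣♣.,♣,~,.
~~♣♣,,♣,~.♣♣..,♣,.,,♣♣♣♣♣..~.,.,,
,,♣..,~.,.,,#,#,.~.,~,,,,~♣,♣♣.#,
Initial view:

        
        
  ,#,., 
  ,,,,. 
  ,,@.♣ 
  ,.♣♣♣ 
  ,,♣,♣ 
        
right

        
        
 ,#,.,. 
 ,,,,., 
 ,,,@♣. 
 ,.♣♣♣♣ 
 ,,♣,♣♣ 
        

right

        
        
,#,.,., 
,,,,.,♣ 
,,,.@.. 
,.♣♣♣♣♣ 
,,♣,♣♣, 
        

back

        
,#,.,., 
,,,,.,♣ 
,,,.♣.. 
,.♣♣@♣♣ 
,,♣,♣♣, 
  #,### 
        

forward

        
        
,#,.,., 
,,,,.,♣ 
,,,.@.. 
,.♣♣♣♣♣ 
,,♣,♣♣, 
  #,### 

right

        
        
#,.,.,♣ 
,,,.,♣. 
,,.♣@., 
.♣♣♣♣♣, 
,♣,♣♣,# 
 #,###  

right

        
        
,.,.,♣, 
,,.,♣., 
,.♣.@,, 
♣♣♣♣♣,. 
♣,♣♣,#, 
#,###   

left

        
        
#,.,.,♣,
,,,.,♣.,
,,.♣@.,,
.♣♣♣♣♣,.
,♣,♣♣,#,
 #,###  

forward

        
        
  #,,♣. 
#,.,.,♣,
,,,.@♣.,
,,.♣..,,
.♣♣♣♣♣,.
,♣,♣♣,#,

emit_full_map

   #,,♣. 
,#,.,.,♣,
,,,,.@♣.,
,,,.♣..,,
,.♣♣♣♣♣,.
,,♣,♣♣,#,
  #,###  

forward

        
        
  ♣,,#, 
  #,,♣. 
#,.,@,♣,
,,,.,♣.,
,,.♣..,,
.♣♣♣♣♣,.

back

        
  ♣,,#, 
  #,,♣. 
#,.,.,♣,
,,,.@♣.,
,,.♣..,,
.♣♣♣♣♣,.
,♣,♣♣,#,

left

        
   ♣,,#,
  ~#,,♣.
,#,.,.,♣
,,,,@,♣.
,,,.♣..,
,.♣♣♣♣♣,
,,♣,♣♣,#

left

        
    ♣,,#
  ,~#,,♣
 ,#,.,.,
 ,,,@.,♣
 ,,,.♣..
 ,.♣♣♣♣♣
 ,,♣,♣♣,

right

        
   ♣,,#,
 ,~#,,♣.
,#,.,.,♣
,,,,@,♣.
,,,.♣..,
,.♣♣♣♣♣,
,,♣,♣♣,#

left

        
    ♣,,#
  ,~#,,♣
 ,#,.,.,
 ,,,@.,♣
 ,,,.♣..
 ,.♣♣♣♣♣
 ,,♣,♣♣,

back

    ♣,,#
  ,~#,,♣
 ,#,.,.,
 ,,,,.,♣
 ,,,@♣..
 ,.♣♣♣♣♣
 ,,♣,♣♣,
   #,###

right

   ♣,,#,
 ,~#,,♣.
,#,.,.,♣
,,,,.,♣.
,,,.@..,
,.♣♣♣♣♣,
,,♣,♣♣,#
  #,### 

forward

        
   ♣,,#,
 ,~#,,♣.
,#,.,.,♣
,,,,@,♣.
,,,.♣..,
,.♣♣♣♣♣,
,,♣,♣♣,#

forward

        
        
  ♣♣,,#,
 ,~#,,♣.
,#,.@.,♣
,,,,.,♣.
,,,.♣..,
,.♣♣♣♣♣,

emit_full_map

  ♣♣,,#, 
 ,~#,,♣. 
,#,.@.,♣,
,,,,.,♣.,
,,,.♣..,,
,.♣♣♣♣♣,.
,,♣,♣♣,#,
  #,###  

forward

        
        
  ,♣#,, 
  ♣♣,,#,
 ,~#@,♣.
,#,.,.,♣
,,,,.,♣.
,,,.♣..,

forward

        
        
  .♣,♣~ 
  ,♣#,, 
  ♣♣@,#,
 ,~#,,♣.
,#,.,.,♣
,,,,.,♣.

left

        
        
  ,.♣,♣~
  ,,♣#,,
  .♣@,,#
  ,~#,,♣
 ,#,.,.,
 ,,,,.,♣

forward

        
        
  #,,,♣ 
  ,.♣,♣~
  ,,@#,,
  .♣♣,,#
  ,~#,,♣
 ,#,.,.,

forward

        
        
  ,,,#♣ 
  #,,,♣ 
  ,.@,♣~
  ,,♣#,,
  .♣♣,,#
  ,~#,,♣

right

        
        
 ,,,#♣, 
 #,,,♣, 
 ,.♣@♣~ 
 ,,♣#,, 
 .♣♣,,#,
 ,~#,,♣.

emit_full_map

 ,,,#♣,  
 #,,,♣,  
 ,.♣@♣~  
 ,,♣#,,  
 .♣♣,,#, 
 ,~#,,♣. 
,#,.,.,♣,
,,,,.,♣.,
,,,.♣..,,
,.♣♣♣♣♣,.
,,♣,♣♣,#,
  #,###  

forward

        
        
  ♣♣,♣~ 
 ,,,#♣, 
 #,,@♣, 
 ,.♣,♣~ 
 ,,♣#,, 
 .♣♣,,#,

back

        
  ♣♣,♣~ 
 ,,,#♣, 
 #,,,♣, 
 ,.♣@♣~ 
 ,,♣#,, 
 .♣♣,,#,
 ,~#,,♣.

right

        
 ♣♣,♣~  
,,,#♣,, 
#,,,♣,♣ 
,.♣,@~, 
,,♣#,,. 
.♣♣,,#, 
,~#,,♣. 

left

        
  ♣♣,♣~ 
 ,,,#♣,,
 #,,,♣,♣
 ,.♣@♣~,
 ,,♣#,,.
 .♣♣,,#,
 ,~#,,♣.

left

        
   ♣♣,♣~
  ,,,#♣,
  #,,,♣,
  ,.@,♣~
  ,,♣#,,
  .♣♣,,#
  ,~#,,♣

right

        
  ♣♣,♣~ 
 ,,,#♣,,
 #,,,♣,♣
 ,.♣@♣~,
 ,,♣#,,.
 .♣♣,,#,
 ,~#,,♣.

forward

        
        
  ♣♣,♣~ 
 ,,,#♣,,
 #,,@♣,♣
 ,.♣,♣~,
 ,,♣#,,.
 .♣♣,,#,

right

        
        
 ♣♣,♣~. 
,,,#♣,, 
#,,,@,♣ 
,.♣,♣~, 
,,♣#,,. 
.♣♣,,#, 

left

        
        
  ♣♣,♣~.
 ,,,#♣,,
 #,,@♣,♣
 ,.♣,♣~,
 ,,♣#,,.
 .♣♣,,#,

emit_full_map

  ♣♣,♣~. 
 ,,,#♣,, 
 #,,@♣,♣ 
 ,.♣,♣~, 
 ,,♣#,,. 
 .♣♣,,#, 
 ,~#,,♣. 
,#,.,.,♣,
,,,,.,♣.,
,,,.♣..,,
,.♣♣♣♣♣,.
,,♣,♣♣,#,
  #,###  

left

        
        
  .♣♣,♣~
  ,,,#♣,
  #,@,♣,
  ,.♣,♣~
  ,,♣#,,
  .♣♣,,#

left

        
        
  ♣.♣♣,♣
  ,,,,#♣
  .#@,,♣
  ,,.♣,♣
  .,,♣#,
   .♣♣,,

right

        
        
 ♣.♣♣,♣~
 ,,,,#♣,
 .#,@,♣,
 ,,.♣,♣~
 .,,♣#,,
  .♣♣,,#

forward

        
        
  ,~~♣, 
 ♣.♣♣,♣~
 ,,,@#♣,
 .#,,,♣,
 ,,.♣,♣~
 .,,♣#,,

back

        
  ,~~♣, 
 ♣.♣♣,♣~
 ,,,,#♣,
 .#,@,♣,
 ,,.♣,♣~
 .,,♣#,,
  .♣♣,,#

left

        
   ,~~♣,
  ♣.♣♣,♣
  ,,,,#♣
  .#@,,♣
  ,,.♣,♣
  .,,♣#,
   .♣♣,,

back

   ,~~♣,
  ♣.♣♣,♣
  ,,,,#♣
  .#,,,♣
  ,,@♣,♣
  .,,♣#,
  ,.♣♣,,
   ,~#,,

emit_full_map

 ,~~♣,   
♣.♣♣,♣~. 
,,,,#♣,, 
.#,,,♣,♣ 
,,@♣,♣~, 
.,,♣#,,. 
,.♣♣,,#, 
 ,~#,,♣. 
,#,.,.,♣,
,,,,.,♣.,
,,,.♣..,,
,.♣♣♣♣♣,.
,,♣,♣♣,#,
  #,###  


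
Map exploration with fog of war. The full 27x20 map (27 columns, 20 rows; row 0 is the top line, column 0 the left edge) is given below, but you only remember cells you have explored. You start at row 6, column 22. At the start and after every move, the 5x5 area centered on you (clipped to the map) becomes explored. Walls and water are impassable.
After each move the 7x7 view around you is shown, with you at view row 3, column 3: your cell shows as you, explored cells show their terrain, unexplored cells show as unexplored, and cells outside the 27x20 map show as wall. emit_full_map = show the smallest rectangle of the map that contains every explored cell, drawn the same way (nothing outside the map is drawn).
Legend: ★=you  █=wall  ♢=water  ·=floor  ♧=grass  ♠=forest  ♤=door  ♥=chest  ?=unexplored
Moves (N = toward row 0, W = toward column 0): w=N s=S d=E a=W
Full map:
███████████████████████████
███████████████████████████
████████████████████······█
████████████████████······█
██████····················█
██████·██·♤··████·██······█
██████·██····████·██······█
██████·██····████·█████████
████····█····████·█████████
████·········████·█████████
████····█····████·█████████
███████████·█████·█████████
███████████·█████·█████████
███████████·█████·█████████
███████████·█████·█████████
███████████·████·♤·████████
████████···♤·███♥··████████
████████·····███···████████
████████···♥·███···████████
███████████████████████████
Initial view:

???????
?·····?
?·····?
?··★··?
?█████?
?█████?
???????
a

???????
?······
?█·····
?█·★···
?██████
?██████
???????

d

???????
······?
█·····?
█··★··?
██████?
██████?
???????

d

???????
······?
······?
···★··?
██████?
██████?
???????

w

???????
?·····?
······?
···★··?
······?
██████?
██████?

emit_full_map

??·····
·······
█···★··
█······
███████
███████

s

?·····?
······?
······?
···★··?
██████?
██████?
???????

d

·····?█
·····██
·····██
···★·██
███████
███████
??????█

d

····?██
····███
····███
···★███
███████
███████
?????██

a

·····?█
·····██
·····██
···★·██
███████
███████
??????█

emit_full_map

??·····?
·······█
█······█
█····★·█
████████
████████

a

?·····?
······█
······█
···★··█
███████
███████
???????

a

??·····
·······
█······
█··★···
███████
███████
???????

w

???????
?······
·······
█··★···
█······
███████
███████

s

?······
·······
█······
█··★···
███████
███████
???????

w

???????
?······
·······
█··★···
█······
███████
███████

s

?······
·······
█······
█··★···
███████
███████
???????

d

······?
······█
······█
···★··█
███████
███████
???????
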